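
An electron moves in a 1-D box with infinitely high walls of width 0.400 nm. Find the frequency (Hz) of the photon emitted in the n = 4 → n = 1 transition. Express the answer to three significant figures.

f = 8.52×10^15 Hz

E_1 = h²/(8m_eL²) = 3.765×10^-19 J and ΔE = (4² − 1²)E_1 = 5.647×10^-18 J.
f = ΔE/h = 5.647×10^-18/6.626×10^-34 = 8.52×10^15 Hz.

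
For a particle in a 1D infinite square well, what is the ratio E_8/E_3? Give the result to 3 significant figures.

7.11

E_n ∝ n², so E_8/E_3 = 8²/3² = 64/9 = 7.11.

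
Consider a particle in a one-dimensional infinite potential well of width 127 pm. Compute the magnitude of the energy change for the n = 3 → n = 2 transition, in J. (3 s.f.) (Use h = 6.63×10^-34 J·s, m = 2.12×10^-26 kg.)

E_1 = h²/(8mL²) = 1.607×10^-22 J.
|ΔE| = |3² − 2²|·E_1 = 5·1.607×10^-22 J = 8.03×10^-22 J.

|ΔE| = 8.03×10^-22 J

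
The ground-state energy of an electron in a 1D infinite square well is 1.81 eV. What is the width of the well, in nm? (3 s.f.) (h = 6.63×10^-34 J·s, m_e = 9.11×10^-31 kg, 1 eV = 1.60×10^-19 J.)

From E_n = n²h²/(8m_eL²), L = n·h/√(8m_eE_n).
E_1 = 1.81 eV = 2.896×10^-19 J, so L = 1·6.63×10^-34/√(8·9.11×10^-31·2.896×10^-19) = 4.56×10^-10 m = 0.456 nm.

L = 0.456 nm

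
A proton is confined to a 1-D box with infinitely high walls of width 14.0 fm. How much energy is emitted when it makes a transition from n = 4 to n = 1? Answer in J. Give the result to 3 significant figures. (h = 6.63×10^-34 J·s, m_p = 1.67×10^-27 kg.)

E_1 = h²/(8m_pL²) = 1.679×10^-13 J.
|ΔE| = |4² − 1²|·E_1 = 15·1.679×10^-13 J = 2.52×10^-12 J.

|ΔE| = 2.52×10^-12 J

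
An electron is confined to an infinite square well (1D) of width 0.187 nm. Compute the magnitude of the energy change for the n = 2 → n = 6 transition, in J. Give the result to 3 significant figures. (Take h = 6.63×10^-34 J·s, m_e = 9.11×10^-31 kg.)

|ΔE| = 5.52×10^-17 J

E_1 = h²/(8m_eL²) = 1.725×10^-18 J.
|ΔE| = |2² − 6²|·E_1 = 32·1.725×10^-18 J = 5.52×10^-17 J.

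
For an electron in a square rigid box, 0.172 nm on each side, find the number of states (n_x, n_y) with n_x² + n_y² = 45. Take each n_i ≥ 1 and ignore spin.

degeneracy = 2

The level has n_x² + n_y² = 45. The ordered positive-integer solutions are (3, 6), (6, 3).
That gives 2 states.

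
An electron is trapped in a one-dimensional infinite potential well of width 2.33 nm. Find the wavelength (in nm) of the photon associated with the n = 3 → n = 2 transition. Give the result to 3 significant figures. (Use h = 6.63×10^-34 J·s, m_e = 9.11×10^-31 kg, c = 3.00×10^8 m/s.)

E_1 = h²/(8m_eL²) = 1.111×10^-20 J, so ΔE = (3² − 2²)E_1 = 5.555×10^-20 J.
λ = hc/ΔE = (6.63×10^-34·3.00×10^8)/5.555×10^-20 = 3.58×10^-6 m = 3.58×10^3 nm.

λ = 3.58×10^3 nm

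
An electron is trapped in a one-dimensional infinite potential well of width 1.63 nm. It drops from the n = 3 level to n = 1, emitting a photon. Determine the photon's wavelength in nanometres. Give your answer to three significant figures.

λ = 1.10×10^3 nm

E_1 = h²/(8m_eL²) = 2.268×10^-20 J, so ΔE = (3² − 1²)E_1 = 1.814×10^-19 J.
λ = hc/ΔE = (6.626×10^-34·2.998×10^8)/1.814×10^-19 = 1.10×10^-6 m = 1.10×10^3 nm.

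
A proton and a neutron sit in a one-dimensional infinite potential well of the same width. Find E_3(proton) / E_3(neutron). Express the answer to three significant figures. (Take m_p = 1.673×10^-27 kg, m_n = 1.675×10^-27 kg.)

E_n ∝ 1/m at fixed n and L, so the ratio is m_n/m_p = 1.675×10^-27/1.673×10^-27 = 1.00.

1.00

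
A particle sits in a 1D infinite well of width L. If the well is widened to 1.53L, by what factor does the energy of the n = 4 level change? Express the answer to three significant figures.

E_n ∝ 1/L², so the energy scales by 1/1.53² = 0.427.

0.427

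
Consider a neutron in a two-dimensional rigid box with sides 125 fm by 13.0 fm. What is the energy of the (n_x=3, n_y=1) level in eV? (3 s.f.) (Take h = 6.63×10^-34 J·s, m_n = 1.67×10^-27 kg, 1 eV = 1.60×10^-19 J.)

E = 1.34×10^6 eV

For a 2D rectangular well E = (h²/8m_n)·Σ n_i²/L_i² = (6.63×10^-34)²/(8·1.67×10^-27) · [3²/(125 fm)² + 1²/(13.0 fm)²].
Evaluating gives E = 2.136×10^-13 J = 1.34×10^6 eV.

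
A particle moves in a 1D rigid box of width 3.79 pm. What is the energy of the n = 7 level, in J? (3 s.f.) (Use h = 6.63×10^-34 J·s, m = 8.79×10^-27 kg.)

E_7 = 2.13×10^-17 J

For an infinite well E_n = n²h²/(8mL²), so E_1 = h²/(8mL²) = (6.63×10^-34)²/(8·8.79×10^-27·(3.79×10^-12 m)²) = 4.352×10^-19 J.
Then E_7 = 7²·E_1 = 49·4.352×10^-19 J = 2.13×10^-17 J.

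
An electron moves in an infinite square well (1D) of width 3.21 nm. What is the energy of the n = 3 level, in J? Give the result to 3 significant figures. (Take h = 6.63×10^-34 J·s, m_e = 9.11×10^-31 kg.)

For an infinite well E_n = n²h²/(8m_eL²), so E_1 = h²/(8m_eL²) = (6.63×10^-34)²/(8·9.11×10^-31·(3.21×10^-9 m)²) = 5.853×10^-21 J.
Then E_3 = 3²·E_1 = 9·5.853×10^-21 J = 5.27×10^-20 J.

E_3 = 5.27×10^-20 J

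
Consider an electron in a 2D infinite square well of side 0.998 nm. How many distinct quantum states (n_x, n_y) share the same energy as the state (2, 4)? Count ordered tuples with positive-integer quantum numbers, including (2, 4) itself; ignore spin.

The level has n_x² + n_y² = 20. The ordered positive-integer solutions are (2, 4), (4, 2).
That gives 2 states.

degeneracy = 2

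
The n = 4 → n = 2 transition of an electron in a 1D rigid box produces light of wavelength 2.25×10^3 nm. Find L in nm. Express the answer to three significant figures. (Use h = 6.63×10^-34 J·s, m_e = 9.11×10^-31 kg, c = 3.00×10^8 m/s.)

L = 2.86 nm

The photon carries ΔE = hc/λ = 6.63×10^-34·3.00×10^8/2.25×10^-6 m = 8.840×10^-20 J.
Since ΔE = (4² − 2²)E_1, E_1 = 7.367×10^-21 J, and L = h/√(8m_eE_1) = 2.86×10^-9 m = 2.86 nm.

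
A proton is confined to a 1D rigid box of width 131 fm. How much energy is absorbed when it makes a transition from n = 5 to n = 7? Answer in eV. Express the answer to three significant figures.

|ΔE| = 2.86×10^5 eV

E_1 = h²/(8m_pL²) = 1.912×10^-15 J.
|ΔE| = |5² − 7²|·E_1 = 24·1.912×10^-15 J = 4.589×10^-14 J = 2.86×10^5 eV.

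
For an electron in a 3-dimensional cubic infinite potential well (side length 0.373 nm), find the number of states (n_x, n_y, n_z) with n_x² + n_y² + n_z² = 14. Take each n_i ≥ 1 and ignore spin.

The level has n_x² + n_y² + n_z² = 14. The ordered positive-integer solutions are (1, 2, 3), (1, 3, 2), (2, 1, 3), (2, 3, 1), (3, 1, 2), (3, 2, 1).
That gives 6 states.

degeneracy = 6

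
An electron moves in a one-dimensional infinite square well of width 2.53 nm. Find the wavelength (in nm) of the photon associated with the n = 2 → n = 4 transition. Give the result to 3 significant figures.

λ = 1.76×10^3 nm

E_1 = h²/(8m_eL²) = 9.412×10^-21 J, so ΔE = (4² − 2²)E_1 = 1.129×10^-19 J.
λ = hc/ΔE = (6.626×10^-34·2.998×10^8)/1.129×10^-19 = 1.76×10^-6 m = 1.76×10^3 nm.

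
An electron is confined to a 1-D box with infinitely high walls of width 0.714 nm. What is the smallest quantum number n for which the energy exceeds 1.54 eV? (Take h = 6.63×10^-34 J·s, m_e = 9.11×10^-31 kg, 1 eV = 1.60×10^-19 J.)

n = 2

E_1 = h²/(8m_eL²) = 1.183×10^-19 J = 0.7394 eV.
Need n² > 1.54/0.7394 = 2.083, i.e. n > 1.443.
The smallest integer satisfying this is n = 2.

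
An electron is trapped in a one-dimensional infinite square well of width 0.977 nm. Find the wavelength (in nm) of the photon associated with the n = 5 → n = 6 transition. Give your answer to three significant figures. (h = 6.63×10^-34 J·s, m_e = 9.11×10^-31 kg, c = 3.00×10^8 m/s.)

λ = 286 nm

E_1 = h²/(8m_eL²) = 6.319×10^-20 J, so ΔE = (6² − 5²)E_1 = 6.951×10^-19 J.
λ = hc/ΔE = (6.63×10^-34·3.00×10^8)/6.951×10^-19 = 2.86×10^-7 m = 286 nm.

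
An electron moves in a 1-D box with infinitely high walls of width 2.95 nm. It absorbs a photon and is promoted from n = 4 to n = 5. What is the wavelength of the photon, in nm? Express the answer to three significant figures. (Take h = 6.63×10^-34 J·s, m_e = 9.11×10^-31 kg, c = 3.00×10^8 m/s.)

λ = 3.19×10^3 nm

E_1 = h²/(8m_eL²) = 6.931×10^-21 J, so ΔE = (5² − 4²)E_1 = 6.238×10^-20 J.
λ = hc/ΔE = (6.63×10^-34·3.00×10^8)/6.238×10^-20 = 3.19×10^-6 m = 3.19×10^3 nm.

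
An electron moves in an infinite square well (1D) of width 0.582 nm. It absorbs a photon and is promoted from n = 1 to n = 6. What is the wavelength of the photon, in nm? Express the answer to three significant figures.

λ = 31.9 nm

E_1 = h²/(8m_eL²) = 1.779×10^-19 J, so ΔE = (6² − 1²)E_1 = 6.226×10^-18 J.
λ = hc/ΔE = (6.626×10^-34·2.998×10^8)/6.226×10^-18 = 3.19×10^-8 m = 31.9 nm.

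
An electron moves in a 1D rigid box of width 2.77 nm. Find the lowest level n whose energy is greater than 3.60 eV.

n = 9

E_1 = h²/(8m_eL²) = 7.852×10^-21 J = 0.04901 eV.
Need n² > 3.60/0.04901 = 73.45, i.e. n > 8.570.
The smallest integer satisfying this is n = 9.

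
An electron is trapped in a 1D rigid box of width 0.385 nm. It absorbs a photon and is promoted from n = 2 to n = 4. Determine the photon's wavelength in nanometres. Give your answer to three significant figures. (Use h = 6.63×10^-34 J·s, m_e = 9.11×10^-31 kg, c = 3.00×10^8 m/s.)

E_1 = h²/(8m_eL²) = 4.069×10^-19 J, so ΔE = (4² − 2²)E_1 = 4.883×10^-18 J.
λ = hc/ΔE = (6.63×10^-34·3.00×10^8)/4.883×10^-18 = 4.07×10^-8 m = 40.7 nm.

λ = 40.7 nm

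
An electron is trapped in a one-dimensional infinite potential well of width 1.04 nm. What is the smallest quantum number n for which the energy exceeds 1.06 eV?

E_1 = h²/(8m_eL²) = 5.570×10^-20 J = 0.3477 eV.
Need n² > 1.06/0.3477 = 3.049, i.e. n > 1.746.
The smallest integer satisfying this is n = 2.

n = 2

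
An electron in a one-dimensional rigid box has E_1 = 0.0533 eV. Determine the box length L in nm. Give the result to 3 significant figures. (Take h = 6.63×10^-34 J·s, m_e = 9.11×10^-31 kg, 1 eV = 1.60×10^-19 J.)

From E_n = n²h²/(8m_eL²), L = n·h/√(8m_eE_n).
E_1 = 0.0533 eV = 8.528×10^-21 J, so L = 1·6.63×10^-34/√(8·9.11×10^-31·8.528×10^-21) = 2.66×10^-9 m = 2.66 nm.

L = 2.66 nm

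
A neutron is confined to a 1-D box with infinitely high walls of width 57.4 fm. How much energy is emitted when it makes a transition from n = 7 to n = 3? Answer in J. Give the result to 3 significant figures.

E_1 = h²/(8m_nL²) = 9.944×10^-15 J.
|ΔE| = |7² − 3²|·E_1 = 40·9.944×10^-15 J = 3.98×10^-13 J.

|ΔE| = 3.98×10^-13 J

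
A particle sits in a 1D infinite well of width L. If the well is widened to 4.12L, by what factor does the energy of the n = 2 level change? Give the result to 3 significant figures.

0.0589

E_n ∝ 1/L², so the energy scales by 1/4.12² = 0.0589.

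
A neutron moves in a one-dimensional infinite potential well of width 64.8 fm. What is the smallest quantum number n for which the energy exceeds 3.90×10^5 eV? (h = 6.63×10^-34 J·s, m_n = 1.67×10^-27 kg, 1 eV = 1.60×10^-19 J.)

n = 3

E_1 = h²/(8m_nL²) = 7.836×10^-15 J = 4.898×10^4 eV.
Need n² > 3.90×10^5/4.898×10^4 = 7.962, i.e. n > 2.822.
The smallest integer satisfying this is n = 3.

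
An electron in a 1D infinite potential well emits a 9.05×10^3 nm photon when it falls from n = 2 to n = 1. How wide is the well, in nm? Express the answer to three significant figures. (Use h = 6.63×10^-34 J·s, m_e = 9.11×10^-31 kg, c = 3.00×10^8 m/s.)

The photon carries ΔE = hc/λ = 6.63×10^-34·3.00×10^8/9.05×10^-6 m = 2.198×10^-20 J.
Since ΔE = (2² − 1²)E_1, E_1 = 7.327×10^-21 J, and L = h/√(8m_eE_1) = 2.87×10^-9 m = 2.87 nm.

L = 2.87 nm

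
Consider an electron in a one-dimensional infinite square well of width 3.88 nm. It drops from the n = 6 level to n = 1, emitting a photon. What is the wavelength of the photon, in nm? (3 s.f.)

λ = 1.42×10^3 nm

E_1 = h²/(8m_eL²) = 4.002×10^-21 J, so ΔE = (6² − 1²)E_1 = 1.401×10^-19 J.
λ = hc/ΔE = (6.626×10^-34·2.998×10^8)/1.401×10^-19 = 1.42×10^-6 m = 1.42×10^3 nm.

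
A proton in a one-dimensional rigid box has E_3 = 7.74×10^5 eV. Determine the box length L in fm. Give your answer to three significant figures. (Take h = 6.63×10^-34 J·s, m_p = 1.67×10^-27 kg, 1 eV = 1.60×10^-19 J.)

From E_n = n²h²/(8m_pL²), L = n·h/√(8m_pE_n).
E_3 = 7.74×10^5 eV = 1.238×10^-13 J, so L = 3·6.63×10^-34/√(8·1.67×10^-27·1.238×10^-13) = 4.89×10^-14 m = 48.9 fm.

L = 48.9 fm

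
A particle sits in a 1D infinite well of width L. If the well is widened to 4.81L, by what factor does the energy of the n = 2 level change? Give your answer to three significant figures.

0.0432

E_n ∝ 1/L², so the energy scales by 1/4.81² = 0.0432.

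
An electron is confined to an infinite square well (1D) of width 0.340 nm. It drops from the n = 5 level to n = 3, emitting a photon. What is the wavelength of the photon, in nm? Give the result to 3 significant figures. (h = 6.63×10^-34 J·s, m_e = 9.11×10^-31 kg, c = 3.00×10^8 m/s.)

λ = 23.8 nm

E_1 = h²/(8m_eL²) = 5.217×10^-19 J, so ΔE = (5² − 3²)E_1 = 8.347×10^-18 J.
λ = hc/ΔE = (6.63×10^-34·3.00×10^8)/8.347×10^-18 = 2.38×10^-8 m = 23.8 nm.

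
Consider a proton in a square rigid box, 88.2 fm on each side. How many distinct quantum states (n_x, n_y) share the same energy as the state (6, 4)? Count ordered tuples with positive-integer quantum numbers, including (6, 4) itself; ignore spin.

The level has n_x² + n_y² = 52. The ordered positive-integer solutions are (4, 6), (6, 4).
That gives 2 states.

degeneracy = 2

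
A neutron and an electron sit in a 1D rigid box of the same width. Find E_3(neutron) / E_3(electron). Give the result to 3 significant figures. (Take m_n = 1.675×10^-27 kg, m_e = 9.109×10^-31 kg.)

5.44×10^-4

E_n ∝ 1/m at fixed n and L, so the ratio is m_e/m_n = 9.109×10^-31/1.675×10^-27 = 5.44×10^-4.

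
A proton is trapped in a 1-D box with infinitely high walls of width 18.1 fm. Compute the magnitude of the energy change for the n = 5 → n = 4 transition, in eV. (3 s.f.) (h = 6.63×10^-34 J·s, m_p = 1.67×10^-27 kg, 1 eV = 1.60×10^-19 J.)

E_1 = h²/(8m_pL²) = 1.004×10^-13 J.
|ΔE| = |5² − 4²|·E_1 = 9·1.004×10^-13 J = 9.036×10^-13 J = 5.65×10^6 eV.

|ΔE| = 5.65×10^6 eV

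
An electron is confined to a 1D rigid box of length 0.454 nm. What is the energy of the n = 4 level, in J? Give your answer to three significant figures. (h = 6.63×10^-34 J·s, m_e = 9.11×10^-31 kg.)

For an infinite well E_n = n²h²/(8m_eL²), so E_1 = h²/(8m_eL²) = (6.63×10^-34)²/(8·9.11×10^-31·(4.54×10^-10 m)²) = 2.926×10^-19 J.
Then E_4 = 4²·E_1 = 16·2.926×10^-19 J = 4.68×10^-18 J.

E_4 = 4.68×10^-18 J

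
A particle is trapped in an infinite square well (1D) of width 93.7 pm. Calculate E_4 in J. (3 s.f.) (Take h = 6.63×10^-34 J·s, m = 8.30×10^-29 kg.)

E_4 = 1.21×10^-18 J

For an infinite well E_n = n²h²/(8mL²), so E_1 = h²/(8mL²) = (6.63×10^-34)²/(8·8.30×10^-29·(9.37×10^-11 m)²) = 7.540×10^-20 J.
Then E_4 = 4²·E_1 = 16·7.540×10^-20 J = 1.21×10^-18 J.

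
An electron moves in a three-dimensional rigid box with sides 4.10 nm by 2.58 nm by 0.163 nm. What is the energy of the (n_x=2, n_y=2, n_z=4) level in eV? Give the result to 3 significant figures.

E = 227 eV

For a 3D rectangular well E = (h²/8m_e)·Σ n_i²/L_i² = (6.626×10^-34)²/(8·9.109×10^-31) · [2²/(4.10 nm)² + 2²/(2.58 nm)² + 4²/(0.163 nm)²].
Evaluating gives E = 3.633×10^-17 J = 227 eV.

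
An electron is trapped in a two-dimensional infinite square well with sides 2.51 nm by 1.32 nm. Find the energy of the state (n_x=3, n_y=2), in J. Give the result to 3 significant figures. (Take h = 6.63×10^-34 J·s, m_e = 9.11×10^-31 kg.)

E = 2.25×10^-19 J

For a 2D rectangular well E = (h²/8m_e)·Σ n_i²/L_i² = (6.63×10^-34)²/(8·9.11×10^-31) · [3²/(2.51 nm)² + 2²/(1.32 nm)²].
Evaluating gives E = 2.25×10^-19 J.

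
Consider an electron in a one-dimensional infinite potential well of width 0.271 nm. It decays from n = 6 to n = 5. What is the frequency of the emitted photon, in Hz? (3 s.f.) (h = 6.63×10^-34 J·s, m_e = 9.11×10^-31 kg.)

f = 1.36×10^16 Hz

E_1 = h²/(8m_eL²) = 8.213×10^-19 J and ΔE = (6² − 5²)E_1 = 9.034×10^-18 J.
f = ΔE/h = 9.034×10^-18/6.63×10^-34 = 1.36×10^16 Hz.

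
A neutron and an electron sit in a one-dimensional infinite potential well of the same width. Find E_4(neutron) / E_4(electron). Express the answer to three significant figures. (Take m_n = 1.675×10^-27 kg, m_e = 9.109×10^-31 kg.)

E_n ∝ 1/m at fixed n and L, so the ratio is m_e/m_n = 9.109×10^-31/1.675×10^-27 = 5.44×10^-4.

5.44×10^-4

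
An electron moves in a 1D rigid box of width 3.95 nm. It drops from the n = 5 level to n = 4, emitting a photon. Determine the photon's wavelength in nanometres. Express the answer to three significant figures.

E_1 = h²/(8m_eL²) = 3.861×10^-21 J, so ΔE = (5² − 4²)E_1 = 3.475×10^-20 J.
λ = hc/ΔE = (6.626×10^-34·2.998×10^8)/3.475×10^-20 = 5.72×10^-6 m = 5.72×10^3 nm.

λ = 5.72×10^3 nm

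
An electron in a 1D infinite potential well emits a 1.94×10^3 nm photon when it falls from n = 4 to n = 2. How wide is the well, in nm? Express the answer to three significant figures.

The photon carries ΔE = hc/λ = 6.626×10^-34·2.998×10^8/1.94×10^-6 m = 1.024×10^-19 J.
Since ΔE = (4² − 2²)E_1, E_1 = 8.533×10^-21 J, and L = h/√(8m_eE_1) = 2.66×10^-9 m = 2.66 nm.

L = 2.66 nm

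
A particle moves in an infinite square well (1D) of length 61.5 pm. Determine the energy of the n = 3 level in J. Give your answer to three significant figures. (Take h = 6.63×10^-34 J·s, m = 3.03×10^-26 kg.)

For an infinite well E_n = n²h²/(8mL²), so E_1 = h²/(8mL²) = (6.63×10^-34)²/(8·3.03×10^-26·(6.15×10^-11 m)²) = 4.795×10^-22 J.
Then E_3 = 3²·E_1 = 9·4.795×10^-22 J = 4.32×10^-21 J.

E_3 = 4.32×10^-21 J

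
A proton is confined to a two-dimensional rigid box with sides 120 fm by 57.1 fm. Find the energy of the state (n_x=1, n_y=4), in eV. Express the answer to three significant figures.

E = 1.02×10^6 eV

For a 2D rectangular well E = (h²/8m_p)·Σ n_i²/L_i² = (6.626×10^-34)²/(8·1.673×10^-27) · [1²/(120 fm)² + 4²/(57.1 fm)²].
Evaluating gives E = 1.633×10^-13 J = 1.02×10^6 eV.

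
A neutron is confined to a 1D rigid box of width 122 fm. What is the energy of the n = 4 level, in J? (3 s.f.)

For an infinite well E_n = n²h²/(8m_nL²), so E_1 = h²/(8m_nL²) = (6.626×10^-34)²/(8·1.675×10^-27·(1.22×10^-13 m)²) = 2.201×10^-15 J.
Then E_4 = 4²·E_1 = 16·2.201×10^-15 J = 3.52×10^-14 J.

E_4 = 3.52×10^-14 J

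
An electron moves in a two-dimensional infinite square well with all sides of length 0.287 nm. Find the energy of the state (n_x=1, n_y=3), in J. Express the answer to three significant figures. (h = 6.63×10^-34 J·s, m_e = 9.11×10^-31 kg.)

E = 7.32×10^-18 J

For a 2D rectangular well E = (h²/8m_e)·Σ n_i²/L_i² = (6.63×10^-34)²/(8·9.11×10^-31) · [1²/(0.287 nm)² + 3²/(0.287 nm)²].
Evaluating gives E = 7.32×10^-18 J.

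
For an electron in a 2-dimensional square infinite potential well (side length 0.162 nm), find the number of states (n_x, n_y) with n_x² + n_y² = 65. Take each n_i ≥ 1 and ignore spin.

The level has n_x² + n_y² = 65. The ordered positive-integer solutions are (1, 8), (4, 7), (7, 4), (8, 1).
That gives 4 states.

degeneracy = 4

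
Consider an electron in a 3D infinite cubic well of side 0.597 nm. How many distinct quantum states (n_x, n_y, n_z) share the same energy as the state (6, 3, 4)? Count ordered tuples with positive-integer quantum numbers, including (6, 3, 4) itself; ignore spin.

degeneracy = 6

The level has n_x² + n_y² + n_z² = 61. The ordered positive-integer solutions are (3, 4, 6), (3, 6, 4), (4, 3, 6), (4, 6, 3), (6, 3, 4), (6, 4, 3).
That gives 6 states.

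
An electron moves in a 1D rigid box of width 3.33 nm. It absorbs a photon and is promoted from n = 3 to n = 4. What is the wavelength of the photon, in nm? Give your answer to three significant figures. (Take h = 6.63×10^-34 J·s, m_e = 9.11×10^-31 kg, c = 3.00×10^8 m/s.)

E_1 = h²/(8m_eL²) = 5.439×10^-21 J, so ΔE = (4² − 3²)E_1 = 3.807×10^-20 J.
λ = hc/ΔE = (6.63×10^-34·3.00×10^8)/3.807×10^-20 = 5.22×10^-6 m = 5.22×10^3 nm.

λ = 5.22×10^3 nm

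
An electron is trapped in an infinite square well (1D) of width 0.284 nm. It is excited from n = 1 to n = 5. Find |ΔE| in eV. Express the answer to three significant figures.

E_1 = h²/(8m_eL²) = 7.470×10^-19 J.
|ΔE| = |1² − 5²|·E_1 = 24·7.470×10^-19 J = 1.793×10^-17 J = 112 eV.

|ΔE| = 112 eV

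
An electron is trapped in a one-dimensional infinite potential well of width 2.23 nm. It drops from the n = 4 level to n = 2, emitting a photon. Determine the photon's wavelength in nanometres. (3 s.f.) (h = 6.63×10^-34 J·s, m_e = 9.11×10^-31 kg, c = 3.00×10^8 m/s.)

E_1 = h²/(8m_eL²) = 1.213×10^-20 J, so ΔE = (4² − 2²)E_1 = 1.456×10^-19 J.
λ = hc/ΔE = (6.63×10^-34·3.00×10^8)/1.456×10^-19 = 1.37×10^-6 m = 1.37×10^3 nm.

λ = 1.37×10^3 nm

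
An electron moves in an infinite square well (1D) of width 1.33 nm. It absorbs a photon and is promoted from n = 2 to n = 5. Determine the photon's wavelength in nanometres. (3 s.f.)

E_1 = h²/(8m_eL²) = 3.406×10^-20 J, so ΔE = (5² − 2²)E_1 = 7.153×10^-19 J.
λ = hc/ΔE = (6.626×10^-34·2.998×10^8)/7.153×10^-19 = 2.78×10^-7 m = 278 nm.

λ = 278 nm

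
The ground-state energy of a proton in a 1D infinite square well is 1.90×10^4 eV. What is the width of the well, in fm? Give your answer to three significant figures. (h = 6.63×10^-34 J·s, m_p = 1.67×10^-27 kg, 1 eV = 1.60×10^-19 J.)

L = 104 fm

From E_n = n²h²/(8m_pL²), L = n·h/√(8m_pE_n).
E_1 = 1.90×10^4 eV = 3.040×10^-15 J, so L = 1·6.63×10^-34/√(8·1.67×10^-27·3.040×10^-15) = 1.04×10^-13 m = 104 fm.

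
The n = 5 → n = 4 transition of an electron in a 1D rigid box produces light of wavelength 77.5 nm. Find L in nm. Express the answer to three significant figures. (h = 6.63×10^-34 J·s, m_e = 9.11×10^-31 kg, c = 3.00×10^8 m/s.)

The photon carries ΔE = hc/λ = 6.63×10^-34·3.00×10^8/7.75×10^-8 m = 2.566×10^-18 J.
Since ΔE = (5² − 4²)E_1, E_1 = 2.851×10^-19 J, and L = h/√(8m_eE_1) = 4.60×10^-10 m = 0.460 nm.

L = 0.460 nm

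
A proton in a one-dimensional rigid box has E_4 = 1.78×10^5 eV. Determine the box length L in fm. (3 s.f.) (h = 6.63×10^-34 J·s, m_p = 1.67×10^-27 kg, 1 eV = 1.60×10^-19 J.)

From E_n = n²h²/(8m_pL²), L = n·h/√(8m_pE_n).
E_4 = 1.78×10^5 eV = 2.848×10^-14 J, so L = 4·6.63×10^-34/√(8·1.67×10^-27·2.848×10^-14) = 1.36×10^-13 m = 136 fm.

L = 136 fm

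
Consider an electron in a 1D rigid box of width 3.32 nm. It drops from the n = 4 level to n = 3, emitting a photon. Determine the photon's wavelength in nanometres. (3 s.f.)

E_1 = h²/(8m_eL²) = 5.466×10^-21 J, so ΔE = (4² − 3²)E_1 = 3.826×10^-20 J.
λ = hc/ΔE = (6.626×10^-34·2.998×10^8)/3.826×10^-20 = 5.19×10^-6 m = 5.19×10^3 nm.

λ = 5.19×10^3 nm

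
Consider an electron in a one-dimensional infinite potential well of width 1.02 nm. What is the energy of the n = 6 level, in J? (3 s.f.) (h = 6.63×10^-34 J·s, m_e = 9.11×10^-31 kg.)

E_6 = 2.09×10^-18 J

For an infinite well E_n = n²h²/(8m_eL²), so E_1 = h²/(8m_eL²) = (6.63×10^-34)²/(8·9.11×10^-31·(1.02×10^-9 m)²) = 5.797×10^-20 J.
Then E_6 = 6²·E_1 = 36·5.797×10^-20 J = 2.09×10^-18 J.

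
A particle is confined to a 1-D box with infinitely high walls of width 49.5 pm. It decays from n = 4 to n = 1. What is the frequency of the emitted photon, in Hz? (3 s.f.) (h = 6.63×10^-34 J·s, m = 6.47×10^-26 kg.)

f = 7.84×10^12 Hz

E_1 = h²/(8mL²) = 3.466×10^-22 J and ΔE = (4² − 1²)E_1 = 5.199×10^-21 J.
f = ΔE/h = 5.199×10^-21/6.63×10^-34 = 7.84×10^12 Hz.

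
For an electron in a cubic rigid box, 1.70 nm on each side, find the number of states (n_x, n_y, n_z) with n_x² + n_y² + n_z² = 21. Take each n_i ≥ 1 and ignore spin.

The level has n_x² + n_y² + n_z² = 21. The ordered positive-integer solutions are (1, 2, 4), (1, 4, 2), (2, 1, 4), (2, 4, 1), (4, 1, 2), (4, 2, 1).
That gives 6 states.

degeneracy = 6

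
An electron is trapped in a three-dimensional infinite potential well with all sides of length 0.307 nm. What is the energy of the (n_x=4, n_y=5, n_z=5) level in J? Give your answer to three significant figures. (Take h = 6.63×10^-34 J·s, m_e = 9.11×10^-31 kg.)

E = 4.22×10^-17 J

For a 3D rectangular well E = (h²/8m_e)·Σ n_i²/L_i² = (6.63×10^-34)²/(8·9.11×10^-31) · [4²/(0.307 nm)² + 5²/(0.307 nm)² + 5²/(0.307 nm)²].
Evaluating gives E = 4.22×10^-17 J.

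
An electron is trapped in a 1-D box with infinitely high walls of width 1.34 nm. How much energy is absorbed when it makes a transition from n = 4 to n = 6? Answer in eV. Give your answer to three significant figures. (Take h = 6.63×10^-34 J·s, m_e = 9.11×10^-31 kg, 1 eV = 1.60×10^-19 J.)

E_1 = h²/(8m_eL²) = 3.359×10^-20 J.
|ΔE| = |4² − 6²|·E_1 = 20·3.359×10^-20 J = 6.718×10^-19 J = 4.20 eV.

|ΔE| = 4.20 eV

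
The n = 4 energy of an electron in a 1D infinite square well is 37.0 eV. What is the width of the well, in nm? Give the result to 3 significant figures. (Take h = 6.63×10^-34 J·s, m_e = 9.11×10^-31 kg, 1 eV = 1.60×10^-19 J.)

L = 0.404 nm

From E_n = n²h²/(8m_eL²), L = n·h/√(8m_eE_n).
E_4 = 37.0 eV = 5.920×10^-18 J, so L = 4·6.63×10^-34/√(8·9.11×10^-31·5.920×10^-18) = 4.04×10^-10 m = 0.404 nm.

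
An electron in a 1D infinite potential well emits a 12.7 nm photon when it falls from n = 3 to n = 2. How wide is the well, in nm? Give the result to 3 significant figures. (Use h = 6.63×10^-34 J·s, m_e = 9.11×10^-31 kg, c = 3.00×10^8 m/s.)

The photon carries ΔE = hc/λ = 6.63×10^-34·3.00×10^8/1.27×10^-8 m = 1.566×10^-17 J.
Since ΔE = (3² − 2²)E_1, E_1 = 3.132×10^-18 J, and L = h/√(8m_eE_1) = 1.39×10^-10 m = 0.139 nm.

L = 0.139 nm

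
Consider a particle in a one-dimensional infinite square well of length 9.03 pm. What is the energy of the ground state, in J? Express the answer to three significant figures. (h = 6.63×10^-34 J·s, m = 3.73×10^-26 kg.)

For an infinite well E_n = n²h²/(8mL²), so E_1 = h²/(8mL²) = (6.63×10^-34)²/(8·3.73×10^-26·(9.03×10^-12 m)²) = 1.807×10^-20 J.

E_1 = 1.81×10^-20 J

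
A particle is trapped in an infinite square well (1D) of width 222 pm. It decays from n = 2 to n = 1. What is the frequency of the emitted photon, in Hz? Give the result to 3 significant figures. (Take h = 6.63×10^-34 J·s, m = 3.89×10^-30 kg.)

E_1 = h²/(8mL²) = 2.866×10^-19 J and ΔE = (2² − 1²)E_1 = 8.598×10^-19 J.
f = ΔE/h = 8.598×10^-19/6.63×10^-34 = 1.30×10^15 Hz.

f = 1.30×10^15 Hz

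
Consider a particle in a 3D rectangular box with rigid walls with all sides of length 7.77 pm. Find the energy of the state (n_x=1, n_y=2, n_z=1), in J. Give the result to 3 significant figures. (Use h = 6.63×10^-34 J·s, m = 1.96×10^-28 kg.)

For a 3D rectangular well E = (h²/8m)·Σ n_i²/L_i² = (6.63×10^-34)²/(8·1.96×10^-28) · [1²/(7.77 pm)² + 2²/(7.77 pm)² + 1²/(7.77 pm)²].
Evaluating gives E = 2.79×10^-17 J.

E = 2.79×10^-17 J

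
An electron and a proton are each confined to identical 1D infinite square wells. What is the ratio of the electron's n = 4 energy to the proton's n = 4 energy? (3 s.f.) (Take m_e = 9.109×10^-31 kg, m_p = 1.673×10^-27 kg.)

1.84×10^3

E_n ∝ 1/m at fixed n and L, so the ratio is m_p/m_e = 1.673×10^-27/9.109×10^-31 = 1.84×10^3.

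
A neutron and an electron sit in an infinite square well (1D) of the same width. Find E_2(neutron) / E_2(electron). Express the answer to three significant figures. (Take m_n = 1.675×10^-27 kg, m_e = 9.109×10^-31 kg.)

E_n ∝ 1/m at fixed n and L, so the ratio is m_e/m_n = 9.109×10^-31/1.675×10^-27 = 5.44×10^-4.

5.44×10^-4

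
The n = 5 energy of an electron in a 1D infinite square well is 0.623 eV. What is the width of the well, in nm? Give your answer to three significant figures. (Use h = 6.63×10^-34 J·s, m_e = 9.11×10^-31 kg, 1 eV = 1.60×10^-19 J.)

From E_n = n²h²/(8m_eL²), L = n·h/√(8m_eE_n).
E_5 = 0.623 eV = 9.968×10^-20 J, so L = 5·6.63×10^-34/√(8·9.11×10^-31·9.968×10^-20) = 3.89×10^-9 m = 3.89 nm.

L = 3.89 nm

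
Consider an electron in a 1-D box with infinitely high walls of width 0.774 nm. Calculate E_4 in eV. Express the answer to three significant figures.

For an infinite well E_n = n²h²/(8m_eL²), so E_1 = h²/(8m_eL²) = (6.626×10^-34)²/(8·9.109×10^-31·(7.74×10^-10 m)²) = 1.006×10^-19 J.
Then E_4 = 4²·E_1 = 16·1.006×10^-19 J = 1.610×10^-18 J.
Converting, E_4 = 1.610×10^-18 J / (1.602×10^-19 J/eV) = 10.0 eV.

E_4 = 10.0 eV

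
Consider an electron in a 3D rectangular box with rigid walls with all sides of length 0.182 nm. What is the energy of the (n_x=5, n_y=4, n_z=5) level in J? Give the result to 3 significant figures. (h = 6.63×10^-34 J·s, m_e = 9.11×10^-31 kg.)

For a 3D rectangular well E = (h²/8m_e)·Σ n_i²/L_i² = (6.63×10^-34)²/(8·9.11×10^-31) · [5²/(0.182 nm)² + 4²/(0.182 nm)² + 5²/(0.182 nm)²].
Evaluating gives E = 1.20×10^-16 J.

E = 1.20×10^-16 J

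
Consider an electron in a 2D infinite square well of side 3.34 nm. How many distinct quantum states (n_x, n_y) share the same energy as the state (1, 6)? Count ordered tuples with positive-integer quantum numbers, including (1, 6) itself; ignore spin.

degeneracy = 2

The level has n_x² + n_y² = 37. The ordered positive-integer solutions are (1, 6), (6, 1).
That gives 2 states.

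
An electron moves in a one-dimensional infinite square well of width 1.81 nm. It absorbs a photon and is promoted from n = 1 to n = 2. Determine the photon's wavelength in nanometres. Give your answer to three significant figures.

E_1 = h²/(8m_eL²) = 1.839×10^-20 J, so ΔE = (2² − 1²)E_1 = 5.517×10^-20 J.
λ = hc/ΔE = (6.626×10^-34·2.998×10^8)/5.517×10^-20 = 3.60×10^-6 m = 3.60×10^3 nm.

λ = 3.60×10^3 nm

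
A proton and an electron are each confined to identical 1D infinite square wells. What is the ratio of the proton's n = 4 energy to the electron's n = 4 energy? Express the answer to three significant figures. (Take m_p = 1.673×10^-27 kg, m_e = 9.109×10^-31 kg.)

5.44×10^-4

E_n ∝ 1/m at fixed n and L, so the ratio is m_e/m_p = 9.109×10^-31/1.673×10^-27 = 5.44×10^-4.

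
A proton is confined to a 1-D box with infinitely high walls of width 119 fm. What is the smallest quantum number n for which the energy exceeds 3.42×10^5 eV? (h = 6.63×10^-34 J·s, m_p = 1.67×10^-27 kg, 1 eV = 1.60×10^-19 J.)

E_1 = h²/(8m_pL²) = 2.323×10^-15 J = 1.452×10^4 eV.
Need n² > 3.42×10^5/1.452×10^4 = 23.55, i.e. n > 4.853.
The smallest integer satisfying this is n = 5.

n = 5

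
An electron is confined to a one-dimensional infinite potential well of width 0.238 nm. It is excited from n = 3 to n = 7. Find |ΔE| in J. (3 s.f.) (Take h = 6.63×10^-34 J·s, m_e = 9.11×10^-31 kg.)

|ΔE| = 4.26×10^-17 J

E_1 = h²/(8m_eL²) = 1.065×10^-18 J.
|ΔE| = |3² − 7²|·E_1 = 40·1.065×10^-18 J = 4.26×10^-17 J.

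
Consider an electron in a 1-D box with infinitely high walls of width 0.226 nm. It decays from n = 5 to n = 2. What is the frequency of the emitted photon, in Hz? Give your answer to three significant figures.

E_1 = h²/(8m_eL²) = 1.180×10^-18 J and ΔE = (5² − 2²)E_1 = 2.478×10^-17 J.
f = ΔE/h = 2.478×10^-17/6.626×10^-34 = 3.74×10^16 Hz.

f = 3.74×10^16 Hz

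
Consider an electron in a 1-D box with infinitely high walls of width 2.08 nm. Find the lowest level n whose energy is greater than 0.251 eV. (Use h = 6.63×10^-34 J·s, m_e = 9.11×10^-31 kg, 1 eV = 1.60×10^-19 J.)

E_1 = h²/(8m_eL²) = 1.394×10^-20 J = 0.08713 eV.
Need n² > 0.251/0.08713 = 2.881, i.e. n > 1.697.
The smallest integer satisfying this is n = 2.

n = 2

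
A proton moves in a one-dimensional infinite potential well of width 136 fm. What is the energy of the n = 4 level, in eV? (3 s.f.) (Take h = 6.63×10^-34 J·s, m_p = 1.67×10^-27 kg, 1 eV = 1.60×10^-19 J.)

For an infinite well E_n = n²h²/(8m_pL²), so E_1 = h²/(8m_pL²) = (6.63×10^-34)²/(8·1.67×10^-27·(1.36×10^-13 m)²) = 1.779×10^-15 J.
Then E_4 = 4²·E_1 = 16·1.779×10^-15 J = 2.846×10^-14 J.
Converting, E_4 = 2.846×10^-14 J / (1.60×10^-19 J/eV) = 1.78×10^5 eV.

E_4 = 1.78×10^5 eV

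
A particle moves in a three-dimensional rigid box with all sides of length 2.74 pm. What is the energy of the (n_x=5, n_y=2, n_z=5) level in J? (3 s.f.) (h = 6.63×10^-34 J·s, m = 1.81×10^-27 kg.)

E = 2.18×10^-16 J

For a 3D rectangular well E = (h²/8m)·Σ n_i²/L_i² = (6.63×10^-34)²/(8·1.81×10^-27) · [5²/(2.74 pm)² + 2²/(2.74 pm)² + 5²/(2.74 pm)²].
Evaluating gives E = 2.18×10^-16 J.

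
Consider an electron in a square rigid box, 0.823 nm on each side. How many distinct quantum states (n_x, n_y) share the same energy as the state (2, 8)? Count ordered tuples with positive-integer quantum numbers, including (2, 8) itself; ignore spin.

degeneracy = 2

The level has n_x² + n_y² = 68. The ordered positive-integer solutions are (2, 8), (8, 2).
That gives 2 states.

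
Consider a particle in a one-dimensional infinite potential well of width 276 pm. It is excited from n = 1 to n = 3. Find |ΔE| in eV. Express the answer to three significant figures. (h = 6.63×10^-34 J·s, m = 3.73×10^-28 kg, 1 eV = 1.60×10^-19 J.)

|ΔE| = 0.0967 eV

E_1 = h²/(8mL²) = 1.934×10^-21 J.
|ΔE| = |1² − 3²|·E_1 = 8·1.934×10^-21 J = 1.547×10^-20 J = 0.0967 eV.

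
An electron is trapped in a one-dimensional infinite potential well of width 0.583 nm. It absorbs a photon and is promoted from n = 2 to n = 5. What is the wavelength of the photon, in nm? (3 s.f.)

E_1 = h²/(8m_eL²) = 1.773×10^-19 J, so ΔE = (5² − 2²)E_1 = 3.723×10^-18 J.
λ = hc/ΔE = (6.626×10^-34·2.998×10^8)/3.723×10^-18 = 5.34×10^-8 m = 53.4 nm.

λ = 53.4 nm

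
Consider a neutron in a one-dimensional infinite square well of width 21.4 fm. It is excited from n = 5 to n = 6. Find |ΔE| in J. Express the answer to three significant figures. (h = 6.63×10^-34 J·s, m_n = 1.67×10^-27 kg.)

|ΔE| = 7.90×10^-13 J

E_1 = h²/(8m_nL²) = 7.184×10^-14 J.
|ΔE| = |5² − 6²|·E_1 = 11·7.184×10^-14 J = 7.90×10^-13 J.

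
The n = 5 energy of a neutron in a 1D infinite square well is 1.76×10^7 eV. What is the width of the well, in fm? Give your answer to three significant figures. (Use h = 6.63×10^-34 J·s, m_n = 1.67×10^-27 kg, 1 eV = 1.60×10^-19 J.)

L = 17.1 fm

From E_n = n²h²/(8m_nL²), L = n·h/√(8m_nE_n).
E_5 = 1.76×10^7 eV = 2.816×10^-12 J, so L = 5·6.63×10^-34/√(8·1.67×10^-27·2.816×10^-12) = 1.71×10^-14 m = 17.1 fm.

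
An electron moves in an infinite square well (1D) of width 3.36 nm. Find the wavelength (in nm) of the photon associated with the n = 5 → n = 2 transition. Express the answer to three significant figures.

E_1 = h²/(8m_eL²) = 5.337×10^-21 J, so ΔE = (5² − 2²)E_1 = 1.121×10^-19 J.
λ = hc/ΔE = (6.626×10^-34·2.998×10^8)/1.121×10^-19 = 1.77×10^-6 m = 1.77×10^3 nm.

λ = 1.77×10^3 nm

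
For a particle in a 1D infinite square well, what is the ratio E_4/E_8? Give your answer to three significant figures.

E_n ∝ n², so E_4/E_8 = 4²/8² = 16/64 = 0.250.

0.250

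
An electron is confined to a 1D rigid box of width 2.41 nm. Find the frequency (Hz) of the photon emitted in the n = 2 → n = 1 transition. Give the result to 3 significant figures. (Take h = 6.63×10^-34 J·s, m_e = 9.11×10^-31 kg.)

E_1 = h²/(8m_eL²) = 1.038×10^-20 J and ΔE = (2² − 1²)E_1 = 3.114×10^-20 J.
f = ΔE/h = 3.114×10^-20/6.63×10^-34 = 4.70×10^13 Hz.

f = 4.70×10^13 Hz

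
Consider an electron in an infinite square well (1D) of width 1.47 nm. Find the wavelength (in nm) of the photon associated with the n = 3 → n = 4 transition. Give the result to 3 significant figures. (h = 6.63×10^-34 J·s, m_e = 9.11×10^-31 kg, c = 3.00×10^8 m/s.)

λ = 1.02×10^3 nm

E_1 = h²/(8m_eL²) = 2.791×10^-20 J, so ΔE = (4² − 3²)E_1 = 1.954×10^-19 J.
λ = hc/ΔE = (6.63×10^-34·3.00×10^8)/1.954×10^-19 = 1.02×10^-6 m = 1.02×10^3 nm.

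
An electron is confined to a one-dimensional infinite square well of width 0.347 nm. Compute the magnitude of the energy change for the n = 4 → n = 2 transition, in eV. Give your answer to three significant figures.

E_1 = h²/(8m_eL²) = 5.004×10^-19 J.
|ΔE| = |4² − 2²|·E_1 = 12·5.004×10^-19 J = 6.005×10^-18 J = 37.5 eV.

|ΔE| = 37.5 eV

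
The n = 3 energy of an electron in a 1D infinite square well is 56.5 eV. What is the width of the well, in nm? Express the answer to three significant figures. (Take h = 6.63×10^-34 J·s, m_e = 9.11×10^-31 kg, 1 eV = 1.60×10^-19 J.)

From E_n = n²h²/(8m_eL²), L = n·h/√(8m_eE_n).
E_3 = 56.5 eV = 9.040×10^-18 J, so L = 3·6.63×10^-34/√(8·9.11×10^-31·9.040×10^-18) = 2.45×10^-10 m = 0.245 nm.

L = 0.245 nm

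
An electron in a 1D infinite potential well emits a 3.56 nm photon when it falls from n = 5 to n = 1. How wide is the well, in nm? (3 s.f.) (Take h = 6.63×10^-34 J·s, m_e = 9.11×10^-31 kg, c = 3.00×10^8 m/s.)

L = 0.161 nm

The photon carries ΔE = hc/λ = 6.63×10^-34·3.00×10^8/3.56×10^-9 m = 5.587×10^-17 J.
Since ΔE = (5² − 1²)E_1, E_1 = 2.328×10^-18 J, and L = h/√(8m_eE_1) = 1.61×10^-10 m = 0.161 nm.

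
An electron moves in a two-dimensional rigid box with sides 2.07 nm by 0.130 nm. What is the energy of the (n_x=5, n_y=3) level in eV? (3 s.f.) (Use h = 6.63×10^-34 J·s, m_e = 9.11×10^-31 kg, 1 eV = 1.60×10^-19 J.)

For a 2D rectangular well E = (h²/8m_e)·Σ n_i²/L_i² = (6.63×10^-34)²/(8·9.11×10^-31) · [5²/(2.07 nm)² + 3²/(0.130 nm)²].
Evaluating gives E = 3.247×10^-17 J = 203 eV.

E = 203 eV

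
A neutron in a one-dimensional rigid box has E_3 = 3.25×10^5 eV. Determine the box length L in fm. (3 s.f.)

From E_n = n²h²/(8m_nL²), L = n·h/√(8m_nE_n).
E_3 = 3.25×10^5 eV = 5.206×10^-14 J, so L = 3·6.626×10^-34/√(8·1.675×10^-27·5.206×10^-14) = 7.53×10^-14 m = 75.3 fm.

L = 75.3 fm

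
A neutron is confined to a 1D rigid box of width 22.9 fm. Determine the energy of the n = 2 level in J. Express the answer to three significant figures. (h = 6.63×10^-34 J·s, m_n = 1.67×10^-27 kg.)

For an infinite well E_n = n²h²/(8m_nL²), so E_1 = h²/(8m_nL²) = (6.63×10^-34)²/(8·1.67×10^-27·(2.29×10^-14 m)²) = 6.274×10^-14 J.
Then E_2 = 2²·E_1 = 4·6.274×10^-14 J = 2.51×10^-13 J.

E_2 = 2.51×10^-13 J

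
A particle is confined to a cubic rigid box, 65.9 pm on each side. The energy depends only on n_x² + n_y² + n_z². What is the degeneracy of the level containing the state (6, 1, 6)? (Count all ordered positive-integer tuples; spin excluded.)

degeneracy = 3

The level has n_x² + n_y² + n_z² = 73. The ordered positive-integer solutions are (1, 6, 6), (6, 1, 6), (6, 6, 1).
That gives 3 states.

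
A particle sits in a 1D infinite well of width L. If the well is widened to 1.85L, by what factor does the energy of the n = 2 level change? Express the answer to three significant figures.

E_n ∝ 1/L², so the energy scales by 1/1.85² = 0.292.

0.292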